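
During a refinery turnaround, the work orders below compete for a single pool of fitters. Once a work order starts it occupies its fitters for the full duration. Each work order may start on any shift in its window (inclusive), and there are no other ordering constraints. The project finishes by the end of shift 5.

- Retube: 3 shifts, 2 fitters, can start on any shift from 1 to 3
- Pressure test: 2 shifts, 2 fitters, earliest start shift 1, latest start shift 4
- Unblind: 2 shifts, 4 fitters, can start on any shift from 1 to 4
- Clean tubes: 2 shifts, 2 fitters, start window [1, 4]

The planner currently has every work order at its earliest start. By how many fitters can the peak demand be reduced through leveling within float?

Early-start peak: s1:10  s2:10  s3:2  s4:0  s5:0 ⇒ 10.
Leveled (Retube@1, Pressure test@1, Unblind@3, Clean tubes@1): s1:6  s2:6  s3:6  s4:4  s5:0 ⇒ 6.
Reduction 10 − 6 = 4.

4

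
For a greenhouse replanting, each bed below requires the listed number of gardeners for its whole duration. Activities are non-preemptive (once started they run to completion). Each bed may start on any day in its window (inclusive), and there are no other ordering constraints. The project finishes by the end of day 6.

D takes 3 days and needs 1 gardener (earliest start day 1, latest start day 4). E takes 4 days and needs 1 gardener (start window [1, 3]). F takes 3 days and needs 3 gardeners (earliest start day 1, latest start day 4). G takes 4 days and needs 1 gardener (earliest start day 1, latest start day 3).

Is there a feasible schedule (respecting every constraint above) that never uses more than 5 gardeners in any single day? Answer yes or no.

yes

Schedule D@1, E@1, F@4, G@1: d1:3  d2:3  d3:3  d4:5  d5:3  d6:3 — peak 5 ≤ 5.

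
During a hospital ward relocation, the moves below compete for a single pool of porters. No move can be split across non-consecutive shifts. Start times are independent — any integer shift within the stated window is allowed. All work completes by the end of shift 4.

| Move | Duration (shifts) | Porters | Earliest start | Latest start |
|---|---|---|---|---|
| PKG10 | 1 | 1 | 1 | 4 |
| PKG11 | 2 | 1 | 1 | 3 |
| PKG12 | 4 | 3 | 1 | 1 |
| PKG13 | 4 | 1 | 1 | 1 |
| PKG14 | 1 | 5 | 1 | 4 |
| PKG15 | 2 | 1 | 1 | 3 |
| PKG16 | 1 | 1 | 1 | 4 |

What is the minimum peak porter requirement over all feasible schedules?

9

Early-start (PKG10@1, PKG11@1, PKG12@1, PKG13@1, PKG14@1, PKG15@1, PKG16@1) gives peak 13: s1:13  s2:6  s3:4  s4:4.
Shift PKG14→3.
Schedule PKG10@1, PKG11@1, PKG12@1, PKG13@1, PKG14@3, PKG15@1, PKG16@1: s1:8  s2:6  s3:9  s4:4 — peak 9.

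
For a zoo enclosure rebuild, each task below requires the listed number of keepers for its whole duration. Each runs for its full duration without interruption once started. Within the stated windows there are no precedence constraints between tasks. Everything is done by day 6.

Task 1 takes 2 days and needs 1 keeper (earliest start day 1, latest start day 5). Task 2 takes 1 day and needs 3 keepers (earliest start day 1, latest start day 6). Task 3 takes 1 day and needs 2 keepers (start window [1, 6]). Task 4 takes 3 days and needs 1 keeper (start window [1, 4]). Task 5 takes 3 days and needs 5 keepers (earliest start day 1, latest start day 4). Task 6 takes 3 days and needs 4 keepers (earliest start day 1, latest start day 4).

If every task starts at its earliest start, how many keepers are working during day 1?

16

At early start, day 1 has: Task 1, Task 2, Task 3, Task 4, Task 5, Task 6.
Demand: 1 + 3 + 2 + 1 + 5 + 4 = 16.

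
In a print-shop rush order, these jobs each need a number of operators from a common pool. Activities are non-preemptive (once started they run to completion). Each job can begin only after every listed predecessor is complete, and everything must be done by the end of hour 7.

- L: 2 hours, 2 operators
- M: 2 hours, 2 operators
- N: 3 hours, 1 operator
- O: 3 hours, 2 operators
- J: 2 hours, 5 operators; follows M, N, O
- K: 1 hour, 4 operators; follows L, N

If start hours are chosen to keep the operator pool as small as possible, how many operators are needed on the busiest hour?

5

Early-start (L@1, M@1, N@1, O@1, J@4, K@4) gives peak 9: h1:7  h2:7  h3:3  h4:9  h5:5  h6:0  h7:0.
Shift M→3, J→5, K→7.
Schedule L@1, M@3, N@1, O@1, J@5, K@7: h1:5  h2:5  h3:5  h4:2  h5:5  h6:5  h7:4 — peak 5.
Total operator-hours = 31 over 7 hours ⇒ peak ≥ ⌈31/7⌉ = 5, so 5 is optimal.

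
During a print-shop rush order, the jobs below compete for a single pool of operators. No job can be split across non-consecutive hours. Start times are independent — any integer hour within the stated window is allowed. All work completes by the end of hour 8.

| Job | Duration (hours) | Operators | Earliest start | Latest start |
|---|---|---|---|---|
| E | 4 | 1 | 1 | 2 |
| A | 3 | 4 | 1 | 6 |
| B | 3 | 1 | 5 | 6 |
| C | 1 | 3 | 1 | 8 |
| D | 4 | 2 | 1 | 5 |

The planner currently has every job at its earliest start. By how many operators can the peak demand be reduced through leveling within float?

Early-start peak: h1:10  h2:7  h3:7  h4:3  h5:1  h6:1  h7:1  h8:0 ⇒ 10.
Leveled (E@1, A@1, B@5, C@4, D@5): h1:5  h2:5  h3:5  h4:4  h5:3  h6:3  h7:3  h8:2 ⇒ 5.
Reduction 10 − 5 = 5.

5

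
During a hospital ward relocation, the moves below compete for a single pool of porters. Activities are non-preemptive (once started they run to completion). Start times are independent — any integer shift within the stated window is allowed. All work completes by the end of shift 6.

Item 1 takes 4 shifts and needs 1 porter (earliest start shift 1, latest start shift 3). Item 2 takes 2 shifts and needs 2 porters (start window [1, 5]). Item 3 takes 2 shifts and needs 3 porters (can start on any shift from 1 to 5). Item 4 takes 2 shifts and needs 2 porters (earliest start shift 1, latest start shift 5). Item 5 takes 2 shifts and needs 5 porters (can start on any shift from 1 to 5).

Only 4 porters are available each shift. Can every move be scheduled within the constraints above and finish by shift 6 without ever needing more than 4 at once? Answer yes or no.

no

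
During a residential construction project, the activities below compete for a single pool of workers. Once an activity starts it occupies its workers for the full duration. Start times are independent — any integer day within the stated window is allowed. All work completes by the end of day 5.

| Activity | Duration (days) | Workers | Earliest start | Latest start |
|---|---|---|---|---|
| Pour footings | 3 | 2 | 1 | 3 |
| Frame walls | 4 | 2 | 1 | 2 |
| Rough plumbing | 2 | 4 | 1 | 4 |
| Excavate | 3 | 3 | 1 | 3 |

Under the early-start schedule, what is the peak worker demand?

11

Early-start schedule: Pour footings@1, Frame walls@1, Rough plumbing@1, Excavate@1.
Load per day: day 1: 11, day 2: 11, day 3: 7, day 4: 2, day 5: 0.
Peak is 11.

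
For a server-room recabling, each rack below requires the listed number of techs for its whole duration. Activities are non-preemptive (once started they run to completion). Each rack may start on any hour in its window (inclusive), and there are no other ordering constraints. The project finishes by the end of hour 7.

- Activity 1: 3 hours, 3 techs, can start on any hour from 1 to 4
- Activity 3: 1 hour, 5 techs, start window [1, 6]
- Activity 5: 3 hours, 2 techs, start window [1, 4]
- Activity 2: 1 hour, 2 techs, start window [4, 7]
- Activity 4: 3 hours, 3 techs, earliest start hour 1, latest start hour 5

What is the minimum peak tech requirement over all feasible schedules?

5

Early-start (Activity 1@1, Activity 3@1, Activity 5@1, Activity 2@4, Activity 4@1) gives peak 13: h1:13  h2:8  h3:8  h4:2  h5:0  h6:0  h7:0.
Shift Activity 3→4, Activity 2→5, Activity 4→5.
Schedule Activity 1@1, Activity 3@4, Activity 5@1, Activity 2@5, Activity 4@5: h1:5  h2:5  h3:5  h4:5  h5:5  h6:3  h7:3 — peak 5.
Total tech-hours = 31 over 7 hours ⇒ peak ≥ ⌈31/7⌉ = 5, so 5 is optimal.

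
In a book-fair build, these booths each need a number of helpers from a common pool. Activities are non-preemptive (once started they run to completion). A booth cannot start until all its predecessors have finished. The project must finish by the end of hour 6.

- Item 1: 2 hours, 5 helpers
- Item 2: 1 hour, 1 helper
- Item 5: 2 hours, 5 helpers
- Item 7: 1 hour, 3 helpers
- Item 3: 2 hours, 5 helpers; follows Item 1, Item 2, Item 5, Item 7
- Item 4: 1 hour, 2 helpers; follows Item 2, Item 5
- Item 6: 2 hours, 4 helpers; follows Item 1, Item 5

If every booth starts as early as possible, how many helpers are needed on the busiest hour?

14

Early-start schedule: Item 1@1, Item 2@1, Item 5@1, Item 7@1, Item 3@3, Item 4@3, Item 6@3.
Load per hour: hour 1: 14, hour 2: 10, hour 3: 11, hour 4: 9, hour 5: 0, hour 6: 0.
Peak is 14.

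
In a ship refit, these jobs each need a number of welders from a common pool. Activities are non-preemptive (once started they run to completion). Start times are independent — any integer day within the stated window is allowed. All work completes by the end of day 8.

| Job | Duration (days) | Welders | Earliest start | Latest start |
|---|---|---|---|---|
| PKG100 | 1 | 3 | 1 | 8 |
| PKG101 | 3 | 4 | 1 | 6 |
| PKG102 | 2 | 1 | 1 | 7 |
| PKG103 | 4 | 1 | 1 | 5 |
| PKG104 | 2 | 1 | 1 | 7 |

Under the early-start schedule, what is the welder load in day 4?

1

At early start, day 4 has: PKG103.
Demand: 1 = 1.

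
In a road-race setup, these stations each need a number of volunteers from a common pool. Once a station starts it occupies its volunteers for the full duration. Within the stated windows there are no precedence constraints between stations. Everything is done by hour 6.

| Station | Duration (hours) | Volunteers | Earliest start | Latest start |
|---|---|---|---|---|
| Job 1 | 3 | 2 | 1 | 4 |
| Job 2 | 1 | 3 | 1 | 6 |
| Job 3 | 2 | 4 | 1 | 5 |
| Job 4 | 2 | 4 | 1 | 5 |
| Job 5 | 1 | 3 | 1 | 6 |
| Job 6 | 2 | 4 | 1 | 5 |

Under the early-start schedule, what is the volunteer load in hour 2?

At early start, hour 2 has: Job 1, Job 3, Job 4, Job 6.
Demand: 2 + 4 + 4 + 4 = 14.

14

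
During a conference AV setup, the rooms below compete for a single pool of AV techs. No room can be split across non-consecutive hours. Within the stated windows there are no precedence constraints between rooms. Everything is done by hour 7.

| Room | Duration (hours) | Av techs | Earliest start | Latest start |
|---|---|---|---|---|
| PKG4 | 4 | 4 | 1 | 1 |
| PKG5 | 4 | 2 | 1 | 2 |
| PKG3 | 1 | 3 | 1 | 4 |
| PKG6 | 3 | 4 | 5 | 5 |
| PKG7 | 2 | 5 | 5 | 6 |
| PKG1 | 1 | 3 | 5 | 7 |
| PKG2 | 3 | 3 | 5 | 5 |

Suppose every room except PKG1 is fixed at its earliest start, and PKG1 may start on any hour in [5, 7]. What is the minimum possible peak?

PKG1@5: h1:9  h2:6  h3:6  h4:6  h5:15  h6:12  h7:7 → peak 15
PKG1@6: h1:9  h2:6  h3:6  h4:6  h5:12  h6:15  h7:7 → peak 15
PKG1@7: h1:9  h2:6  h3:6  h4:6  h5:12  h6:12  h7:10 → peak 12
Best is PKG1@7, peak 12.

12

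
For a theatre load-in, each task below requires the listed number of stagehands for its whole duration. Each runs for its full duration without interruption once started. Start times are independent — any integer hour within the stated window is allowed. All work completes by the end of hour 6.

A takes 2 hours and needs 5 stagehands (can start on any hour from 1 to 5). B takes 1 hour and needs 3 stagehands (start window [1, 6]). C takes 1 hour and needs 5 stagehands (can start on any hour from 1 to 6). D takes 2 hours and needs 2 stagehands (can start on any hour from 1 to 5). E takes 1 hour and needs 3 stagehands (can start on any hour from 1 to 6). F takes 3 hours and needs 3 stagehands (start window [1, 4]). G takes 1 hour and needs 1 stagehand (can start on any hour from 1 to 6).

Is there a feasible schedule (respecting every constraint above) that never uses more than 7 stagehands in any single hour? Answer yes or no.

yes

Schedule A@1, B@3, C@6, D@1, E@4, F@3, G@3: h1:7  h2:7  h3:7  h4:6  h5:3  h6:5 — peak 7 ≤ 7.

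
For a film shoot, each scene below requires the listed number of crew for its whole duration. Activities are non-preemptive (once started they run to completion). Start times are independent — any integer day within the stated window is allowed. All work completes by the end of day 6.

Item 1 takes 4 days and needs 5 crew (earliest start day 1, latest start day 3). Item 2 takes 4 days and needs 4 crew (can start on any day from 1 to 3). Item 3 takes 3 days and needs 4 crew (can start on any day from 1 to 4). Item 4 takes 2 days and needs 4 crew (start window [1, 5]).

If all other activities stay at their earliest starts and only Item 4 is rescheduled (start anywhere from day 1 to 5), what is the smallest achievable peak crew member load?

Item 4@1: d1:17  d2:17  d3:13  d4:9  d5:0  d6:0 → peak 17
Item 4@2: d1:13  d2:17  d3:17  d4:9  d5:0  d6:0 → peak 17
Item 4@3: d1:13  d2:13  d3:17  d4:13  d5:0  d6:0 → peak 17
Item 4@4: d1:13  d2:13  d3:13  d4:13  d5:4  d6:0 → peak 13
Item 4@5: d1:13  d2:13  d3:13  d4:9  d5:4  d6:4 → peak 13
Best is Item 4@4, peak 13.

13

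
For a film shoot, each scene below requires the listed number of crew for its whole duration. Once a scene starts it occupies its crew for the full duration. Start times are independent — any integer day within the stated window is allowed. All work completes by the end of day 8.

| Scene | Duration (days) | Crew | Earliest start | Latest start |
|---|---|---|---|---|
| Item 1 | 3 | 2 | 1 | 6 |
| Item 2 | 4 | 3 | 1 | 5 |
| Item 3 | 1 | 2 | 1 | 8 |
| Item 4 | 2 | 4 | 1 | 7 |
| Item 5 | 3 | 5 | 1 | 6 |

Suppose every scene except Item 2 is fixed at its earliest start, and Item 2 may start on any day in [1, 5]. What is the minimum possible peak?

13

Item 2@1: d1:16  d2:14  d3:10  d4:3  d5:0  d6:0  d7:0  d8:0 → peak 16
Item 2@2: d1:13  d2:14  d3:10  d4:3  d5:3  d6:0  d7:0  d8:0 → peak 14
Item 2@3: d1:13  d2:11  d3:10  d4:3  d5:3  d6:3  d7:0  d8:0 → peak 13
Item 2@4: d1:13  d2:11  d3:7  d4:3  d5:3  d6:3  d7:3  d8:0 → peak 13
Item 2@5: d1:13  d2:11  d3:7  d4:0  d5:3  d6:3  d7:3  d8:3 → peak 13
Best is Item 2@3, peak 13.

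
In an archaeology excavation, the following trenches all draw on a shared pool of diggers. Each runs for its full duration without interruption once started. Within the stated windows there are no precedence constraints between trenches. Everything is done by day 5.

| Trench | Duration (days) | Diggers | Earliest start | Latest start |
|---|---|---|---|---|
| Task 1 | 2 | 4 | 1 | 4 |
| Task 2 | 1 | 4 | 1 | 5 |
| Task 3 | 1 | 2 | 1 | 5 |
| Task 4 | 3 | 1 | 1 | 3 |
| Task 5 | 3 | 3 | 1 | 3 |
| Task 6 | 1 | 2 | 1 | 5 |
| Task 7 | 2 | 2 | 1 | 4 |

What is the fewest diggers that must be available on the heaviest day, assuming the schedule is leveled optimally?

7

Early-start (Task 1@1, Task 2@1, Task 3@1, Task 4@1, Task 5@1, Task 6@1, Task 7@1) gives peak 18: d1:18  d2:10  d3:4  d4:0  d5:0.
Shift Task 2→4, Task 5→3, Task 6→5, Task 7→2.
Schedule Task 1@1, Task 2@4, Task 3@1, Task 4@1, Task 5@3, Task 6@5, Task 7@2: d1:7  d2:7  d3:6  d4:7  d5:5 — peak 7.
Total digger-days = 32 over 5 days ⇒ peak ≥ ⌈32/5⌉ = 7, so 7 is optimal.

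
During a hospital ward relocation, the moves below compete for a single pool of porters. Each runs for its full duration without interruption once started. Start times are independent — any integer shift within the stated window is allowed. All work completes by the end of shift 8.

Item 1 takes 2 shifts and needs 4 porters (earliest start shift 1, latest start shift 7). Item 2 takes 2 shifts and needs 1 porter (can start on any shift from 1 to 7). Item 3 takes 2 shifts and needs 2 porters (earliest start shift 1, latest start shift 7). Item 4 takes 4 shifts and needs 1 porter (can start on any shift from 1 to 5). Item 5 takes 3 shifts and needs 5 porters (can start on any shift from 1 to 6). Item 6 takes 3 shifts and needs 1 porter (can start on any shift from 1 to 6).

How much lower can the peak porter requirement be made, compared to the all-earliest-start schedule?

9

Early-start peak: s1:14  s2:14  s3:7  s4:1  s5:0  s6:0  s7:0  s8:0 ⇒ 14.
Leveled (Item 1@1, Item 2@3, Item 3@3, Item 4@1, Item 5@6, Item 6@3): s1:5  s2:5  s3:5  s4:5  s5:1  s6:5  s7:5  s8:5 ⇒ 5.
Reduction 14 − 5 = 9.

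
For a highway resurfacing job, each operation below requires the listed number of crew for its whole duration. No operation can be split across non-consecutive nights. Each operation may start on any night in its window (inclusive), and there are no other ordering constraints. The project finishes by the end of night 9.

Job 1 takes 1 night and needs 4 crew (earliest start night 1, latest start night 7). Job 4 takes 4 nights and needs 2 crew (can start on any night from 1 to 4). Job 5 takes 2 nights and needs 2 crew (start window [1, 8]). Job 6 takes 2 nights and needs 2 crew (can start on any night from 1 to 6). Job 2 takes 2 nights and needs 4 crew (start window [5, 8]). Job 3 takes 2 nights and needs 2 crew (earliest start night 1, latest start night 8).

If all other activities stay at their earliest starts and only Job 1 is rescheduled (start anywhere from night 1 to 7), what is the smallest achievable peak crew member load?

8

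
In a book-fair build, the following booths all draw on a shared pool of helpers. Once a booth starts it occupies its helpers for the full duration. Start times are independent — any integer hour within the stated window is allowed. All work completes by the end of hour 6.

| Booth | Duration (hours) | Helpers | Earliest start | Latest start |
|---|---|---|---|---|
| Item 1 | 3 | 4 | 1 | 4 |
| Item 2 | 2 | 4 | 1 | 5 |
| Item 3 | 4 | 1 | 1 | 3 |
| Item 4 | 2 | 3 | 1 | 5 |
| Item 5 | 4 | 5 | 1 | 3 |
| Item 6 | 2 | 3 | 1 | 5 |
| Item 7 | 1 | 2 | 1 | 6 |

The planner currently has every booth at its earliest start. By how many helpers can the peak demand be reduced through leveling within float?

12

Early-start peak: h1:22  h2:20  h3:10  h4:6  h5:0  h6:0 ⇒ 22.
Leveled (Item 1@1, Item 2@4, Item 3@1, Item 4@5, Item 5@1, Item 6@5, Item 7@6): h1:10  h2:10  h3:10  h4:10  h5:10  h6:8 ⇒ 10.
Reduction 22 − 10 = 12.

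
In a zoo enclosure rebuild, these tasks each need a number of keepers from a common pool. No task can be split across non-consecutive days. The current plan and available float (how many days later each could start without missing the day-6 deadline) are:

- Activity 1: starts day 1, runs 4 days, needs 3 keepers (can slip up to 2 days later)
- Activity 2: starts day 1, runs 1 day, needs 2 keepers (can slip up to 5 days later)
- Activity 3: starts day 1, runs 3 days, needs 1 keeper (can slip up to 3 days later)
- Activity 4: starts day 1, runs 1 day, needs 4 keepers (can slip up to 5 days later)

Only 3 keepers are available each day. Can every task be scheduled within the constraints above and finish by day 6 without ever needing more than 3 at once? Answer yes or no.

Total keeper-days = 21; over 6 days the average is 21/6 > 3, so some day must exceed 3.

no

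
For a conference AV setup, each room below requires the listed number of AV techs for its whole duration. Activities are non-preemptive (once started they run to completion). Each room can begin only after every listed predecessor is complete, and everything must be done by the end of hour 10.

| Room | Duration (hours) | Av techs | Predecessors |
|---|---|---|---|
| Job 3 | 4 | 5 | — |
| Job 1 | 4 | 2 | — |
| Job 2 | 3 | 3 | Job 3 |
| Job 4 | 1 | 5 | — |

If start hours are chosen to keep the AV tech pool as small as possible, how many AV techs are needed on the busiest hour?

Early-start (Job 3@1, Job 1@1, Job 2@5, Job 4@1) gives peak 12: h1:12  h2:7  h3:7  h4:7  h5:3  h6:3  h7:3  h8:0  h9:0  h10:0.
Shift Job 1→5, Job 4→9.
Schedule Job 3@1, Job 1@5, Job 2@5, Job 4@9: h1:5  h2:5  h3:5  h4:5  h5:5  h6:5  h7:5  h8:2  h9:5  h10:0 — peak 5.
Total AV tech-hours = 42 over 10 hours ⇒ peak ≥ ⌈42/10⌉ = 5, so 5 is optimal.

5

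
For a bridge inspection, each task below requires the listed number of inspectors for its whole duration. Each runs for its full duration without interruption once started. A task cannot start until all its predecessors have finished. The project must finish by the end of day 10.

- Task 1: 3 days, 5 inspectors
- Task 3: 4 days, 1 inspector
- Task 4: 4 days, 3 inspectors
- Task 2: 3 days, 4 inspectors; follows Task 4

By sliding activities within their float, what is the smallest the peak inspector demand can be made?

5

Early-start (Task 1@1, Task 3@1, Task 4@1, Task 2@5) gives peak 9: d1:9  d2:9  d3:9  d4:4  d5:4  d6:4  d7:4  d8:0  d9:0  d10:0.
Shift Task 3→4, Task 4→4, Task 2→8.
Schedule Task 1@1, Task 3@4, Task 4@4, Task 2@8: d1:5  d2:5  d3:5  d4:4  d5:4  d6:4  d7:4  d8:4  d9:4  d10:4 — peak 5.
Total inspector-days = 43 over 10 days ⇒ peak ≥ ⌈43/10⌉ = 5, so 5 is optimal.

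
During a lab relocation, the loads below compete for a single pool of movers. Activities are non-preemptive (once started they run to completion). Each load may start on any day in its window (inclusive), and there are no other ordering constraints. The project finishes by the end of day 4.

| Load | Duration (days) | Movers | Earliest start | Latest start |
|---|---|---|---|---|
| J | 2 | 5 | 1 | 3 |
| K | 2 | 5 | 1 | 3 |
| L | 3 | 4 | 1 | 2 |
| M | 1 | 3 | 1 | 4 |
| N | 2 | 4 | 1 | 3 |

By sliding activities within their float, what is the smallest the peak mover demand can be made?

13

Early-start (J@1, K@1, L@1, M@1, N@1) gives peak 21: d1:21  d2:18  d3:4  d4:0.
Shift K→3, N→2.
Schedule J@1, K@3, L@1, M@1, N@2: d1:12  d2:13  d3:13  d4:5 — peak 13.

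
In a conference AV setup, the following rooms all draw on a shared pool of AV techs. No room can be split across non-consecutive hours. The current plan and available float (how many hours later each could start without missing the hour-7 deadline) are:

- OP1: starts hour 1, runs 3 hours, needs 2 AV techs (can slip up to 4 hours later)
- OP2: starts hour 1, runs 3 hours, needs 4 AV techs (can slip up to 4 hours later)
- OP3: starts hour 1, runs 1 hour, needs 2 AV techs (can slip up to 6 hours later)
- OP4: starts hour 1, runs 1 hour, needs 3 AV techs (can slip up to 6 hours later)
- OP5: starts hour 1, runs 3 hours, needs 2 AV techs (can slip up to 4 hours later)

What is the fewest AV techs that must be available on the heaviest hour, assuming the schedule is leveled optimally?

Early-start (OP1@1, OP2@1, OP3@1, OP4@1, OP5@1) gives peak 13: h1:13  h2:8  h3:8  h4:0  h5:0  h6:0  h7:0.
Shift OP2→4, OP3→7, OP4→7.
Schedule OP1@1, OP2@4, OP3@7, OP4@7, OP5@1: h1:4  h2:4  h3:4  h4:4  h5:4  h6:4  h7:5 — peak 5.
Total AV tech-hours = 29 over 7 hours ⇒ peak ≥ ⌈29/7⌉ = 5, so 5 is optimal.

5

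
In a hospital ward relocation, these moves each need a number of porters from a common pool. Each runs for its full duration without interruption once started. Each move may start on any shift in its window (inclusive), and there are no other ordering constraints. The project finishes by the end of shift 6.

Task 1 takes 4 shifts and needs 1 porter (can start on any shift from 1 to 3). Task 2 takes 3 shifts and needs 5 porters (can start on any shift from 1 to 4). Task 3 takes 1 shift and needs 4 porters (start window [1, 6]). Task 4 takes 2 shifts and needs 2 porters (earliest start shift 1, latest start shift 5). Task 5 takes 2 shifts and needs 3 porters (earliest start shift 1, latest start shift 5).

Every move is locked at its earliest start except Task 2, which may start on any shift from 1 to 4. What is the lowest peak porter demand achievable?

Task 2@1: s1:15  s2:11  s3:6  s4:1  s5:0  s6:0 → peak 15
Task 2@2: s1:10  s2:11  s3:6  s4:6  s5:0  s6:0 → peak 11
Task 2@3: s1:10  s2:6  s3:6  s4:6  s5:5  s6:0 → peak 10
Task 2@4: s1:10  s2:6  s3:1  s4:6  s5:5  s6:5 → peak 10
Best is Task 2@3, peak 10.

10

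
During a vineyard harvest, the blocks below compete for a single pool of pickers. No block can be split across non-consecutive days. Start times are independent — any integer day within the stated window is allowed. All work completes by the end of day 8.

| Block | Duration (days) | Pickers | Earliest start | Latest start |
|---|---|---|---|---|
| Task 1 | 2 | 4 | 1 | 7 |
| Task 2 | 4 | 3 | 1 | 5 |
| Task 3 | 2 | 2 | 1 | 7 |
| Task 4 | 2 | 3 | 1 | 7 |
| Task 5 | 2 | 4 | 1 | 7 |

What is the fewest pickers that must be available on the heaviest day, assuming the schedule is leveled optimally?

6

Early-start (Task 1@1, Task 2@1, Task 3@1, Task 4@1, Task 5@1) gives peak 16: d1:16  d2:16  d3:3  d4:3  d5:0  d6:0  d7:0  d8:0.
Shift Task 2→3, Task 4→3, Task 5→7.
Schedule Task 1@1, Task 2@3, Task 3@1, Task 4@3, Task 5@7: d1:6  d2:6  d3:6  d4:6  d5:3  d6:3  d7:4  d8:4 — peak 6.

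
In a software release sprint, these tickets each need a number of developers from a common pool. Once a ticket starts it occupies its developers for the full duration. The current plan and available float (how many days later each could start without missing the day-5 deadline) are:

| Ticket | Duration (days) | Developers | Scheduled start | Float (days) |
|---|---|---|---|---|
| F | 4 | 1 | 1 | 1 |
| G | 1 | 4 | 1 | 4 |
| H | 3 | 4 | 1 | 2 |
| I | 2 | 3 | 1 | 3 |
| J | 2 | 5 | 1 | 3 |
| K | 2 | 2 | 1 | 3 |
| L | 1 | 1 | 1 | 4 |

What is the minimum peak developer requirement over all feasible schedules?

9

Early-start (F@1, G@1, H@1, I@1, J@1, K@1, L@1) gives peak 20: d1:20  d2:15  d3:5  d4:1  d5:0.
Shift I→2, J→4, K→4, L→2.
Schedule F@1, G@1, H@1, I@2, J@4, K@4, L@2: d1:9  d2:9  d3:8  d4:8  d5:7 — peak 9.
Total developer-days = 41 over 5 days ⇒ peak ≥ ⌈41/5⌉ = 9, so 9 is optimal.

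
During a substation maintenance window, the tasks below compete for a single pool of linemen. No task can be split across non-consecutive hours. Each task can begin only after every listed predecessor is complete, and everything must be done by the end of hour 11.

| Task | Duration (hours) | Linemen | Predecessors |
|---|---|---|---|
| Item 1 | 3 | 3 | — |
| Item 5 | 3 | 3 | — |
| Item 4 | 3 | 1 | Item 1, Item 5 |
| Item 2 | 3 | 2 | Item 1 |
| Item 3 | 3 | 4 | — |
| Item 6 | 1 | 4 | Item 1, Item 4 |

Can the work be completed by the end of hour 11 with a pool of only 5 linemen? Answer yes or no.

yes

Schedule Item 1@1, Item 5@4, Item 4@7, Item 2@4, Item 3@7, Item 6@10: h1:3  h2:3  h3:3  h4:5  h5:5  h6:5  h7:5  h8:5  h9:5  h10:4  h11:0 — peak 5 ≤ 5.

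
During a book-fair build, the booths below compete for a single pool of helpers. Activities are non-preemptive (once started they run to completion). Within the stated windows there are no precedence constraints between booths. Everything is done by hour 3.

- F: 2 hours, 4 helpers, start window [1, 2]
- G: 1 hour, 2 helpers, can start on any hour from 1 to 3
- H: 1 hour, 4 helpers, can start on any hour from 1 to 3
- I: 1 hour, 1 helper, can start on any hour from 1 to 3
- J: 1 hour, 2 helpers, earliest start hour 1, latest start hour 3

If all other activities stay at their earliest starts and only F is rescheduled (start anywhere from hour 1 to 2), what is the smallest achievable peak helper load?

9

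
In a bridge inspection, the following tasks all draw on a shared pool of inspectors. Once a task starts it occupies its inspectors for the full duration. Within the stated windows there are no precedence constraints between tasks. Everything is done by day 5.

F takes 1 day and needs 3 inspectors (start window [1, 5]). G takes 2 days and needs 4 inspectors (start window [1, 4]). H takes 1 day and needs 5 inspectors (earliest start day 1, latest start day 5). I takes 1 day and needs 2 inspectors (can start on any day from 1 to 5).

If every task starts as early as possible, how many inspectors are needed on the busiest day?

Early-start schedule: F@1, G@1, H@1, I@1.
Load per day: day 1: 14, day 2: 4, day 3: 0, day 4: 0, day 5: 0.
Peak is 14.

14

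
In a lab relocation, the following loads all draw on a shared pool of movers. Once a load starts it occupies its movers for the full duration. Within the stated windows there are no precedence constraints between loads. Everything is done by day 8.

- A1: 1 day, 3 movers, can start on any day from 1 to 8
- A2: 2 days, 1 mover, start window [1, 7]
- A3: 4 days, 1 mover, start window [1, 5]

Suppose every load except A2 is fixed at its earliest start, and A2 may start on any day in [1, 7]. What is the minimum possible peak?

A2@1: d1:5  d2:2  d3:1  d4:1  d5:0  d6:0  d7:0  d8:0 → peak 5
A2@2: d1:4  d2:2  d3:2  d4:1  d5:0  d6:0  d7:0  d8:0 → peak 4
A2@3: d1:4  d2:1  d3:2  d4:2  d5:0  d6:0  d7:0  d8:0 → peak 4
A2@4: d1:4  d2:1  d3:1  d4:2  d5:1  d6:0  d7:0  d8:0 → peak 4
A2@5: d1:4  d2:1  d3:1  d4:1  d5:1  d6:1  d7:0  d8:0 → peak 4
A2@6: d1:4  d2:1  d3:1  d4:1  d5:0  d6:1  d7:1  d8:0 → peak 4
A2@7: d1:4  d2:1  d3:1  d4:1  d5:0  d6:0  d7:1  d8:1 → peak 4
Best is A2@2, peak 4.

4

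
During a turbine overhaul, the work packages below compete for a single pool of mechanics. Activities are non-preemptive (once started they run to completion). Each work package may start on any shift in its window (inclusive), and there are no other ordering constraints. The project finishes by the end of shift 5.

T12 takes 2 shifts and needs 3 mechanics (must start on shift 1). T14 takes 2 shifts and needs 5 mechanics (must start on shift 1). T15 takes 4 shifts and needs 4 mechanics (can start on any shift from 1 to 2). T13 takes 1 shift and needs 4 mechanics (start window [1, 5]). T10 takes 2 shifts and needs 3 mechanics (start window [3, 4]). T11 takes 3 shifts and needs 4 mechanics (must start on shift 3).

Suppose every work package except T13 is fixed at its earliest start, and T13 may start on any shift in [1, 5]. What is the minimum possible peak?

12

T13@1: s1:16  s2:12  s3:11  s4:11  s5:4 → peak 16
T13@2: s1:12  s2:16  s3:11  s4:11  s5:4 → peak 16
T13@3: s1:12  s2:12  s3:15  s4:11  s5:4 → peak 15
T13@4: s1:12  s2:12  s3:11  s4:15  s5:4 → peak 15
T13@5: s1:12  s2:12  s3:11  s4:11  s5:8 → peak 12
Best is T13@5, peak 12.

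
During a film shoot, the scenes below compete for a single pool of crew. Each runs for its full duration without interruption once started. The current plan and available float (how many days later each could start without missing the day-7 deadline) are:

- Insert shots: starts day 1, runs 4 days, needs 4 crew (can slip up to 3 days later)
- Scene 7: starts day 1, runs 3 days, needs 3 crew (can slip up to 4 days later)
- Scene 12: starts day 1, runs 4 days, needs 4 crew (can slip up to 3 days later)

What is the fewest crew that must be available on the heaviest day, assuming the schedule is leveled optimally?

Early-start (Insert shots@1, Scene 7@1, Scene 12@1) gives peak 11: d1:11  d2:11  d3:11  d4:8  d5:0  d6:0  d7:0.
Shift Scene 12→4.
Schedule Insert shots@1, Scene 7@1, Scene 12@4: d1:7  d2:7  d3:7  d4:8  d5:4  d6:4  d7:4 — peak 8.

8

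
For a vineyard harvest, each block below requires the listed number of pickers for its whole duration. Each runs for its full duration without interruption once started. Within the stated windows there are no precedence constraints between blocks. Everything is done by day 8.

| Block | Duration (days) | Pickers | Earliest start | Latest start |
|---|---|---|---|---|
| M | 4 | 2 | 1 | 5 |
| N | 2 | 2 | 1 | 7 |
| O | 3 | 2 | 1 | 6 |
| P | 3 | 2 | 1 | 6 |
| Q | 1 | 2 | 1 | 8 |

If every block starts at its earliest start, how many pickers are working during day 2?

8

At early start, day 2 has: M, N, O, P.
Demand: 2 + 2 + 2 + 2 = 8.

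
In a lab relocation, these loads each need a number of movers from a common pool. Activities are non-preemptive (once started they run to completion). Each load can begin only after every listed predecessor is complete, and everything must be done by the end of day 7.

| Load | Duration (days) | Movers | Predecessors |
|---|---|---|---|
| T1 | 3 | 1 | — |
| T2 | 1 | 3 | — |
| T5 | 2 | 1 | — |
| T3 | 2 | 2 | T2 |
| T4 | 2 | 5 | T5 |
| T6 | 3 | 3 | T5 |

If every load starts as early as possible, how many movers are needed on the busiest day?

11

Early-start schedule: T1@1, T2@1, T5@1, T3@2, T4@3, T6@3.
Load per day: day 1: 5, day 2: 4, day 3: 11, day 4: 8, day 5: 3, day 6: 0, day 7: 0.
Peak is 11.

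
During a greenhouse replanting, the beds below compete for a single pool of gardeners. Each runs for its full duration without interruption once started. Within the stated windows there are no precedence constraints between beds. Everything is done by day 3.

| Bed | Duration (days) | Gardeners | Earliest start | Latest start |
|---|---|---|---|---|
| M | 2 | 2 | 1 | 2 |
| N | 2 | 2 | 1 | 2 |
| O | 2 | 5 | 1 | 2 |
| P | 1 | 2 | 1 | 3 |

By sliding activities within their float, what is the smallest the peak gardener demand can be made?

9

Early-start (M@1, N@1, O@1, P@1) gives peak 11: d1:11  d2:9  d3:0.
Shift P→3.
Schedule M@1, N@1, O@1, P@3: d1:9  d2:9  d3:2 — peak 9.
No arrangement of the 24 feasible schedules does better.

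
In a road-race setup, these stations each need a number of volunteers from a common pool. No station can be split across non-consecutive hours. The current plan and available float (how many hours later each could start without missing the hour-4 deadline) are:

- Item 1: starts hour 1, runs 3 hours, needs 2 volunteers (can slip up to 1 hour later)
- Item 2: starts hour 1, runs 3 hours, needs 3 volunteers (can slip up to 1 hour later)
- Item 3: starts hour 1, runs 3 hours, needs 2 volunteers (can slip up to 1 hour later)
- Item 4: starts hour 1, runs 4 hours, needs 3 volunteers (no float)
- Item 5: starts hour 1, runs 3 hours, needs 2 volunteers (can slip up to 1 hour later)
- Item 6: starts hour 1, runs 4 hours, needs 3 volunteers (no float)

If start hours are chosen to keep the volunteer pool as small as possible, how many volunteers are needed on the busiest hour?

Schedule Item 1@1, Item 2@1, Item 3@1, Item 4@1, Item 5@1, Item 6@1: h1:15  h2:15  h3:15  h4:6 — peak 15.
No arrangement of the 16 feasible schedules does better.

15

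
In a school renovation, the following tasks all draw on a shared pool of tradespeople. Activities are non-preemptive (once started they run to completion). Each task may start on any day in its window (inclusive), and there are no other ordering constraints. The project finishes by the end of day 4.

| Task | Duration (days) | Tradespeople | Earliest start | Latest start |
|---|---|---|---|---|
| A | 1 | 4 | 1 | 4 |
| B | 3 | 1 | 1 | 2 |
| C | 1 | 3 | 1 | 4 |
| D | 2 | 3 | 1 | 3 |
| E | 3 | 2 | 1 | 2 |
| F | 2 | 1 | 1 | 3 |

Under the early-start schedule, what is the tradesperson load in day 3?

3

At early start, day 3 has: B, E.
Demand: 1 + 2 = 3.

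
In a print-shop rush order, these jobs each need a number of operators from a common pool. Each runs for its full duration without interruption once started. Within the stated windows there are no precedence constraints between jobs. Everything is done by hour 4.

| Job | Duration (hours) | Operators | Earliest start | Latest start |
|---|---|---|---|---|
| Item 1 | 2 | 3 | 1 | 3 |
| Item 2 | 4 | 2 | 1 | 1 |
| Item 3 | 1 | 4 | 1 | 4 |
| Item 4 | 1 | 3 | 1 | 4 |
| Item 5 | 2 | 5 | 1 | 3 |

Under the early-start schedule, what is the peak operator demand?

Early-start schedule: Item 1@1, Item 2@1, Item 3@1, Item 4@1, Item 5@1.
Load per hour: hour 1: 17, hour 2: 10, hour 3: 2, hour 4: 2.
Peak is 17.

17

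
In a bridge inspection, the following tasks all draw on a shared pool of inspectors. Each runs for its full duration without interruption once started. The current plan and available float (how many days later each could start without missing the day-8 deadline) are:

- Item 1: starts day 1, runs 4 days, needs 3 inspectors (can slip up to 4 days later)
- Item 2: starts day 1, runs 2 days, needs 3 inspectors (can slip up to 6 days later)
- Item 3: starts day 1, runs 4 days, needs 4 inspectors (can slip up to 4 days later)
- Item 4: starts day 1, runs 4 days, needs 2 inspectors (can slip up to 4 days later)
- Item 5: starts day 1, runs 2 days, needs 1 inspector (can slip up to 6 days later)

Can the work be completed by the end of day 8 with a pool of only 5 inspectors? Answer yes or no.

Total inspector-days = 44; over 8 days the average is 44/8 > 5, so some day must exceed 5.

no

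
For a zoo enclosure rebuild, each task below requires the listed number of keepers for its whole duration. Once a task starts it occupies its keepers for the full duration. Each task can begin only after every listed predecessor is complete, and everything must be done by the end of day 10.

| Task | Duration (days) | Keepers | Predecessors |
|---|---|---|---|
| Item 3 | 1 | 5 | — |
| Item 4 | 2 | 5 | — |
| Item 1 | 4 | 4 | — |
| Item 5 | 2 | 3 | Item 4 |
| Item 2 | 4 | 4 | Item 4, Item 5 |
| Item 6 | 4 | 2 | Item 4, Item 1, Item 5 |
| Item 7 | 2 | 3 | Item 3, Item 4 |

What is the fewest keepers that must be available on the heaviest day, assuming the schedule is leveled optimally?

9

Early-start (Item 3@1, Item 4@1, Item 1@1, Item 5@3, Item 2@5, Item 6@5, Item 7@3) gives peak 14: d1:14  d2:9  d3:10  d4:10  d5:6  d6:6  d7:6  d8:6  d9:0  d10:0.
Shift Item 4→2, Item 5→4, Item 2→6, Item 6→6, Item 7→5.
Schedule Item 3@1, Item 4@2, Item 1@1, Item 5@4, Item 2@6, Item 6@6, Item 7@5: d1:9  d2:9  d3:9  d4:7  d5:6  d6:9  d7:6  d8:6  d9:6  d10:0 — peak 9.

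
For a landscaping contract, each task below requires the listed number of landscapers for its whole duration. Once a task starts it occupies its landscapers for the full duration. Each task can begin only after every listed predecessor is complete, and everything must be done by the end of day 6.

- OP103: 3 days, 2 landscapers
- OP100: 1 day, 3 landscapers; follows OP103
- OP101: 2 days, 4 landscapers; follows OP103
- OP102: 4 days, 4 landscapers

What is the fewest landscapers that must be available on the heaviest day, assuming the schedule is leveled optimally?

7

Early-start (OP103@1, OP100@4, OP101@4, OP102@1) gives peak 11: d1:6  d2:6  d3:6  d4:11  d5:4  d6:0.
Shift OP101→5.
Schedule OP103@1, OP100@4, OP101@5, OP102@1: d1:6  d2:6  d3:6  d4:7  d5:4  d6:4 — peak 7.
No arrangement of the 24 feasible schedules does better.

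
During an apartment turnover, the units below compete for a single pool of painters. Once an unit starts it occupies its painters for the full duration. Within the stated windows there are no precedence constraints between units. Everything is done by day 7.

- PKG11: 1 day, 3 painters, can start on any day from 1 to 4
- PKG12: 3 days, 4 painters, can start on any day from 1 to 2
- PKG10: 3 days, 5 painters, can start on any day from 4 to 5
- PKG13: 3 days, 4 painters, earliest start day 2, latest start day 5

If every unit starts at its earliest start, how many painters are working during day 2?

8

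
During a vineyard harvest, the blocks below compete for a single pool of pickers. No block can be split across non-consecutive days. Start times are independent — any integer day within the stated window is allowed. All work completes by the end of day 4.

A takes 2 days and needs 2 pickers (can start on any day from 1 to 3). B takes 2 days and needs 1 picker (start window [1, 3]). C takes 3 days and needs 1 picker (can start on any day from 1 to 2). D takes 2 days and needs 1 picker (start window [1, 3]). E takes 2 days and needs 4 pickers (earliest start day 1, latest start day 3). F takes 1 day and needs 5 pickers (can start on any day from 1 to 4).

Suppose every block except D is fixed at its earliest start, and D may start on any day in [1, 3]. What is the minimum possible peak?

13

D@1: d1:14  d2:9  d3:1  d4:0 → peak 14
D@2: d1:13  d2:9  d3:2  d4:0 → peak 13
D@3: d1:13  d2:8  d3:2  d4:1 → peak 13
Best is D@2, peak 13.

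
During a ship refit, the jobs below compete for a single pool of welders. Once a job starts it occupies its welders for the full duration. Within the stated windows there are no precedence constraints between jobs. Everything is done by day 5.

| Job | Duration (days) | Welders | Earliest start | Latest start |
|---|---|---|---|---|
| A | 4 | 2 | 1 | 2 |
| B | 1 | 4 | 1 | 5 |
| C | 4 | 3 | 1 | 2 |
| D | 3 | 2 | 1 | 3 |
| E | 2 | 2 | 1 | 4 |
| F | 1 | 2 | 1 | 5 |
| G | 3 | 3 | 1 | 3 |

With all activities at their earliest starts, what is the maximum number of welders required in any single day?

18

Early-start schedule: A@1, B@1, C@1, D@1, E@1, F@1, G@1.
Load per day: day 1: 18, day 2: 12, day 3: 10, day 4: 5, day 5: 0.
Peak is 18.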